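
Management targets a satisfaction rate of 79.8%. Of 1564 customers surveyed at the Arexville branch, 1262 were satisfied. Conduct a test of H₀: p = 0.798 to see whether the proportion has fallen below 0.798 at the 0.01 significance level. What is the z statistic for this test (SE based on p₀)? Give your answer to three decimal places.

z = 0.877

p̂ = 1262/1564 ≈ 0.806905.
Under H₀, SE = √(0.798·0.202/1564) = √(0.000103066) = 0.010152.
z = (0.806905 − 0.798)/0.010152 = 0.008905/0.010152 = 0.877.
p-value = P(Z < 0.877) ≈ 0.8098, so at α = 0.01 we fail to reject H₀.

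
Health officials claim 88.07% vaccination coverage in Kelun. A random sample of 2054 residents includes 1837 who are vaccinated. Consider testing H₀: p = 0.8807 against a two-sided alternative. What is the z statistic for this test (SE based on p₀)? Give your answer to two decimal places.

p̂ = 1837/2054 = 0.89435.
Under H₀, SE = √(0.8807·0.1193/2054) = √(5.11526e-05) = 0.00715.
z = (0.89435 − 0.8807)/0.00715 = 0.01365/0.00715 = 1.91.

z = 1.91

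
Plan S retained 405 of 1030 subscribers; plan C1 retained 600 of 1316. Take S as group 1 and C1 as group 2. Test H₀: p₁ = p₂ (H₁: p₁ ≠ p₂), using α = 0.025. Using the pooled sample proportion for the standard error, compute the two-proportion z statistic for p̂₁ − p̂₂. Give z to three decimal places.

p̂₁ = 405/1030 ≈ 0.39320, p̂₂ = 600/1316 ≈ 0.45593.
Pooled p̂ = (405+600)/(1030+1316) = 1005/2346 = 0.42839.
SE = √(p̂(1−p̂)(1/n₁+1/n₂)) = √(0.42839·0.57161·0.00173075) = √(0.000423812) = 0.02059.
z = (0.39320 − 0.45593)/0.02059 = -0.06273/0.02059 = -3.047.
Two-sided p-value ≈ 2·Φ(−3.047) = 0.0023, so at α = 0.025 we reject H₀.

z = -3.047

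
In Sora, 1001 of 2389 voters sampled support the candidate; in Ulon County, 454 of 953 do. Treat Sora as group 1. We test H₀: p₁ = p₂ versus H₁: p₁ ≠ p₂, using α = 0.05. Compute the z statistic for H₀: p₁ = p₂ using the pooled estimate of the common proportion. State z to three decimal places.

z = -3.021

p̂₁ = 1001/2389 ≈ 0.41900, p̂₂ = 454/953 ≈ 0.47639.
Pooled p̂ = (1001+454)/(2389+953) = 1455/3342 = 0.43537.
SE = √(0.245823 × 0.0014679) = 0.01900.
z = (0.41900 − 0.47639)/0.01900 = -0.05739/0.01900 = -3.021.
Two-sided p-value ≈ 2·Φ(−3.021) = 0.0025, so at α = 0.05 we reject H₀.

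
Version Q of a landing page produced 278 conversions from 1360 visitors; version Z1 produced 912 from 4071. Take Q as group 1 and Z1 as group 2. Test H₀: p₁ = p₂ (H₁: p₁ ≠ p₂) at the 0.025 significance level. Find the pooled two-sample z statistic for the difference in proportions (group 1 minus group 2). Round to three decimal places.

p̂₁ = 278/1360 = 0.204412, p̂₂ = 912/4071 = 0.224024.
Pooled p̂ = (278+912)/(1360+4071) = 1190/5431 = 0.219113.
SE = √(p̂(1−p̂)(1/n₁+1/n₂)) = √(0.219113·0.780887·0.000980934) = √(0.00016784) = 0.012955.
z = (0.204412 − 0.224024)/0.012955 = -0.019612/0.012955 = -1.514.
p-value = 2·P(Z > 1.514) ≈ 0.1301; since p > α = 0.025, fail to reject H₀.

z = -1.514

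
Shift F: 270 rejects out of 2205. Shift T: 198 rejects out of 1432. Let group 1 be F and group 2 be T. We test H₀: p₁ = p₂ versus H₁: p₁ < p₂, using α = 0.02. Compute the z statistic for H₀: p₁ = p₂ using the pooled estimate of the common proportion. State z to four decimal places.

p̂₁ = 270/2205 ≈ 0.122449, p̂₂ = 198/1432 ≈ 0.138268.
Pooled p̂ = (270+198)/(2205+1432) = 468/3637 = 0.128677.
SE = √(0.11212 × 0.00115184) = 0.011364.
z = (0.122449 − 0.138268)/0.011364 = -0.015819/0.011364 = -1.3920.
p-value = P(Z < -1.392) ≈ 0.0820. With α = 0.02, fail to reject H₀.

z = -1.3920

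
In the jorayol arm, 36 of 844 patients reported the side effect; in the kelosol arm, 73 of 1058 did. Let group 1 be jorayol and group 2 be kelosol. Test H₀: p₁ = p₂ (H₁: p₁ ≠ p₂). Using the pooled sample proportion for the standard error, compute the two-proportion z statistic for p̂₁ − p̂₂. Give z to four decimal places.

z = -2.4558

p̂₁ = 36/844 = 0.0426540, p̂₂ = 73/1058 = 0.0689981.
Pooled p̂ = (36+73)/(844+1058) = 109/1902 = 0.0573081.
SE = √(p̂(1−p̂)(1/n₁+1/n₂)) = √(0.0573081·0.9426919·0.00213001) = √(0.000115072) = 0.0107271.
z = (0.0426540 − 0.0689981)/0.0107271 = -0.0263441/0.0107271 = -2.4558.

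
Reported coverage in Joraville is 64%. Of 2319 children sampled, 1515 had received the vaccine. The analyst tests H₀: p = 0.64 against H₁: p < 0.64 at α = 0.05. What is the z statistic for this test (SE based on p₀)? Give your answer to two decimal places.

p̂ = 1515/2319 ≈ 0.6533.
SE = √(p₀(1−p₀)/n) = √(0.2304/2319) = 0.0100.
z = (0.6533 − 0.64)/0.0100 = 0.0133/0.0100 = 1.33.
p-value = P(Z < 1.334) ≈ 0.9089; since p > α = 0.05, fail to reject H₀.

z = 1.33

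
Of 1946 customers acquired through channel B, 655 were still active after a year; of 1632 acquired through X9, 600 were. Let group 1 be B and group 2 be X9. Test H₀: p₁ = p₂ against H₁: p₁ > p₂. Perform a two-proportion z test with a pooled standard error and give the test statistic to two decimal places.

p̂₁ = 655/1946 ≈ 0.3366, p̂₂ = 600/1632 ≈ 0.3676.
Pooled p̂ = (655+600)/(1946+1632) = 1255/3578 = 0.3508.
SE = √(0.227726 × 0.00112662) = 0.0160.
z = (0.3366 − 0.3676)/0.0160 = -0.0310/0.0160 = -1.94.

z = -1.94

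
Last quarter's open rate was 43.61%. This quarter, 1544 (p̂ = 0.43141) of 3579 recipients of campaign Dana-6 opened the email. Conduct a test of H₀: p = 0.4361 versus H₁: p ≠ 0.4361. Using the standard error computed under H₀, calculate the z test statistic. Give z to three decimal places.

z = -0.566

p̂ = 1544/3579 ≈ 0.43141.
Standard error under H₀: √(0.4361×0.5639/3579) = 0.00829.
z = (0.43141 − 0.4361)/0.00829 = -0.00469/0.00829 = -0.566.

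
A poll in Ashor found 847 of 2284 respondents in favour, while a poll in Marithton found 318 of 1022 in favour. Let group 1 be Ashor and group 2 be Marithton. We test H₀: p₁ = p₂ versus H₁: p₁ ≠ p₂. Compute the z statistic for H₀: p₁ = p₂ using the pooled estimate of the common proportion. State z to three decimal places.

z = 3.320

p̂₁ = 847/2284 ≈ 0.37084, p̂₂ = 318/1022 ≈ 0.31115.
Pooled p̂ = (847+318)/(2284+1022) = 1165/3306 = 0.35239.
SE = √(0.228211 × 0.0014163) = 0.01798.
z = (0.37084 − 0.31115)/0.01798 = 0.05969/0.01798 = 3.320.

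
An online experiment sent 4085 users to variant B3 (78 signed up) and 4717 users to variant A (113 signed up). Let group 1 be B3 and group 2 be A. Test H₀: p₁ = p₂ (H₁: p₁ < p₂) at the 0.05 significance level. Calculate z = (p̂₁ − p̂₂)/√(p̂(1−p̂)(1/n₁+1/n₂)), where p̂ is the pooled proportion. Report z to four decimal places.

p̂₁ = 78/4085 = 0.0190942, p̂₂ = 113/4717 = 0.0239559.
Pooled p̂ = (78+113)/(4085+4717) = 191/8802 = 0.0216996.
SE = √(p̂(1−p̂)(1/n₁+1/n₂)) = √(0.0216996·0.9783004·0.000456797) = √(9.69723e-06) = 0.0031140.
z = (0.0190942 − 0.0239559)/0.0031140 = -0.0048617/0.0031140 = -1.5612.
p-value = P(Z < -1.561) ≈ 0.0592, so at α = 0.05 we fail to reject H₀.

z = -1.5612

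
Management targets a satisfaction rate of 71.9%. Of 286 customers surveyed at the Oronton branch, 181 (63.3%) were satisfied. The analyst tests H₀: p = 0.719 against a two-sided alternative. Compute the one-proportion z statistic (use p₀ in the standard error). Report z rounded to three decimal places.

p̂ = 181/286 = 0.632867.
Under H₀, SE = √(0.719·0.281/286) = √(0.00070643) = 0.026579.
z = (0.632867 − 0.719)/0.026579 = -0.086133/0.026579 = -3.241.

z = -3.241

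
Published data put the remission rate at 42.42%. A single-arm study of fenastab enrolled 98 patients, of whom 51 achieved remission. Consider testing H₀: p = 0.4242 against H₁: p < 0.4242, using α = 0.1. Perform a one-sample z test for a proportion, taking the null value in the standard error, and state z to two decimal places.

z = 1.93

p̂ = 51/98 ≈ 0.5204.
SE = √(p₀(1−p₀)/n) = √(0.24425/98) = 0.0499.
z = (0.5204 − 0.4242)/0.0499 = 0.0962/0.0499 = 1.93.
p-value = P(Z < 1.927) ≈ 0.9730. With α = 0.1, fail to reject H₀.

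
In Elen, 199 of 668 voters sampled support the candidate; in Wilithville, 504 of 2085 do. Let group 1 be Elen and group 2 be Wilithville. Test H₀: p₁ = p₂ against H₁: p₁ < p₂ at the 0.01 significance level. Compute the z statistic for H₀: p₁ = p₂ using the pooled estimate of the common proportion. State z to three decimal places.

p̂₁ = 199/668 ≈ 0.297904, p̂₂ = 504/2085 ≈ 0.241727.
Pooled p̂ = (199+504)/(668+2085) = 703/2753 = 0.255358.
SE = √(p̂(1−p̂)(1/n₁+1/n₂)) = √(0.255358·0.744642·0.00197662) = √(0.000375855) = 0.019387.
z = (0.297904 − 0.241727)/0.019387 = 0.056177/0.019387 = 2.898.
p-value = P(Z < 2.898) ≈ 0.9981. With α = 0.01, fail to reject H₀.

z = 2.898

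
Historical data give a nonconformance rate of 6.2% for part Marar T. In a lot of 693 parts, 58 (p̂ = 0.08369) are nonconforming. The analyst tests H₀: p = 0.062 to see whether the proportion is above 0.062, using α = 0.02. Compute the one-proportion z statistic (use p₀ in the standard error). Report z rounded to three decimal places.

p̂ = 58/693 ≈ 0.08369.
Standard error under H₀: √(0.062×0.938/693) = 0.00916.
z = (0.08369 − 0.062)/0.00916 = 0.02169/0.00916 = 2.368.
p-value = P(Z > 2.368) ≈ 0.0089; since p < α = 0.02, reject H₀.

z = 2.368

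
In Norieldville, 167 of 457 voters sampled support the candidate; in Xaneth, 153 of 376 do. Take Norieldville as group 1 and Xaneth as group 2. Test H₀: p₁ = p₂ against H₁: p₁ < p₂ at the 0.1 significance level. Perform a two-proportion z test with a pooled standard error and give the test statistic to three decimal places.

z = -1.225

p̂₁ = 167/457 = 0.36543, p̂₂ = 153/376 = 0.40691.
Pooled p̂ = (167+153)/(457+376) = 320/833 = 0.38415.
SE = √(p̂(1−p̂)(1/n₁+1/n₂)) = √(0.38415·0.61585·0.00484776) = √(0.00114688) = 0.03387.
z = (0.36543 − 0.40691)/0.03387 = -0.04148/0.03387 = -1.225.
p-value = P(Z < -1.225) ≈ 0.1103. With α = 0.1, fail to reject H₀.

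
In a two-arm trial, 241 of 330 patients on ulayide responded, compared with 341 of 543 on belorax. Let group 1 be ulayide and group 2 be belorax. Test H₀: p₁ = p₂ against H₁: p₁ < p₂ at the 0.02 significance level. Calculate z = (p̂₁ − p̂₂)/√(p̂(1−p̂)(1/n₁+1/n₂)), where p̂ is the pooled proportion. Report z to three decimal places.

p̂₁ = 241/330 = 0.730303, p̂₂ = 341/543 = 0.627993.
Pooled p̂ = (241+341)/(330+543) = 582/873 = 0.666667.
SE = √(0.222222 × 0.00487192) = 0.032904.
z = (0.730303 − 0.627993)/0.032904 = 0.102310/0.032904 = 3.109.
p-value = P(Z < 3.109) ≈ 0.9991; since p > α = 0.02, fail to reject H₀.

z = 3.109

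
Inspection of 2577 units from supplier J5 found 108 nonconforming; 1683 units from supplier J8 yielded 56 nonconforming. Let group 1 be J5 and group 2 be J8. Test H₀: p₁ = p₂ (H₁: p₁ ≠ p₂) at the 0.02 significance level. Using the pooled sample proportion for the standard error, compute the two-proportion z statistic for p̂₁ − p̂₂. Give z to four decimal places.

p̂₁ = 108/2577 = 0.0419092, p̂₂ = 56/1683 = 0.0332739.
Pooled p̂ = (108+56)/(2577+1683) = 164/4260 = 0.0384977.
SE = √(0.0370156 × 0.000982225) = 0.0060297.
z = (0.0419092 − 0.0332739)/0.0060297 = 0.0086353/0.0060297 = 1.4321.
p-value = 2·P(Z > 1.432) ≈ 0.1521. With α = 0.02, fail to reject H₀.

z = 1.4321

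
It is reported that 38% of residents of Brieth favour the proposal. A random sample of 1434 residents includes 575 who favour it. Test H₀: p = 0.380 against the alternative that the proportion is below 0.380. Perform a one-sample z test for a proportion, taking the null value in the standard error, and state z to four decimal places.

z = 1.6365

p̂ = 575/1434 = 0.4009763.
Standard error under H₀: √(0.38×0.62/1434) = 0.0128178.
z = (0.4009763 − 0.38)/0.0128178 = 0.0209763/0.0128178 = 1.6365.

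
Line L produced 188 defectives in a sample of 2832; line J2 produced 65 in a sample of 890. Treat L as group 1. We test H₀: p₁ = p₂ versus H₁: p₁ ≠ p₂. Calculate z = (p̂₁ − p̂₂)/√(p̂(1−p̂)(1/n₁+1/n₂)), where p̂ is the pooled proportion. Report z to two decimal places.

p̂₁ = 188/2832 = 0.06638, p̂₂ = 65/890 = 0.07303.
Pooled p̂ = (188+65)/(2832+890) = 253/3722 = 0.06797.
SE = √(0.0633537 × 0.0014767) = 0.00967.
z = (0.06638 − 0.07303)/0.00967 = -0.00665/0.00967 = -0.69.
Two-sided p-value ≈ 2·Φ(−0.687) = 0.4918.

z = -0.69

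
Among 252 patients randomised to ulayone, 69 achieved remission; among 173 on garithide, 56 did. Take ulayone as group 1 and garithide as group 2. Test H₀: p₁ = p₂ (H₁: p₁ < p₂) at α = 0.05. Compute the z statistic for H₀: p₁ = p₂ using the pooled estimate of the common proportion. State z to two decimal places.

z = -1.11

p̂₁ = 69/252 ≈ 0.2738, p̂₂ = 56/173 ≈ 0.3237.
Pooled p̂ = (69+56)/(252+173) = 125/425 = 0.2941.
SE = √(0.207612 × 0.0097486) = 0.0450.
z = (0.2738 − 0.3237)/0.0450 = -0.0499/0.0450 = -1.11.
p-value = P(Z < -1.109) ≈ 0.1337. With α = 0.05, fail to reject H₀.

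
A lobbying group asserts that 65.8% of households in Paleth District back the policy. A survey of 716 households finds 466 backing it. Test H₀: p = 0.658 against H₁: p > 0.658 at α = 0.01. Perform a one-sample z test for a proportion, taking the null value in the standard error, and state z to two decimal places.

z = -0.40

p̂ = 466/716 ≈ 0.65084.
Standard error under H₀: √(0.658×0.342/716) = 0.01773.
z = (0.65084 − 0.658)/0.01773 = -0.00716/0.01773 = -0.40.
p-value = P(Z > -0.404) ≈ 0.6569, so at α = 0.01 we fail to reject H₀.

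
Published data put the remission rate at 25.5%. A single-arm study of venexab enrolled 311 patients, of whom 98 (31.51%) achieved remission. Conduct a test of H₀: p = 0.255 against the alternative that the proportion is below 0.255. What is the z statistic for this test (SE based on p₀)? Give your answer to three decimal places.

z = 2.432

p̂ = 98/311 = 0.31511.
SE = √(p₀(1−p₀)/n) = √(0.18998/311) = 0.02472.
z = (0.31511 − 0.255)/0.02472 = 0.06011/0.02472 = 2.432.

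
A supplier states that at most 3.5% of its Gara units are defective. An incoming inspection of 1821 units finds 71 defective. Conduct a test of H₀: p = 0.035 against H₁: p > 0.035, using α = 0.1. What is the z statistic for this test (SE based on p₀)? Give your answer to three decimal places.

z = 0.926

p̂ = 71/1821 ≈ 0.03899.
SE = √(p₀(1−p₀)/n) = √(0.033775/1821) = 0.00431.
z = (0.03899 − 0.035)/0.00431 = 0.00399/0.00431 = 0.926.
p-value = P(Z > 0.926) ≈ 0.1771. With α = 0.1, fail to reject H₀.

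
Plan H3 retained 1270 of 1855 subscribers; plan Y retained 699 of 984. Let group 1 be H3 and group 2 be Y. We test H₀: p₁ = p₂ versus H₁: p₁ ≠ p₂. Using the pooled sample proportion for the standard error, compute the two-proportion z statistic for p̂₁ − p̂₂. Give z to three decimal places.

z = -1.415

p̂₁ = 1270/1855 ≈ 0.68464, p̂₂ = 699/984 ≈ 0.71037.
Pooled p̂ = (1270+699)/(1855+984) = 1969/2839 = 0.69355.
SE = √(0.212537 × 0.00155534) = 0.01818.
z = (0.68464 − 0.71037)/0.01818 = -0.02573/0.01818 = -1.415.
Two-sided p-value ≈ 2·Φ(−1.415) = 0.1570.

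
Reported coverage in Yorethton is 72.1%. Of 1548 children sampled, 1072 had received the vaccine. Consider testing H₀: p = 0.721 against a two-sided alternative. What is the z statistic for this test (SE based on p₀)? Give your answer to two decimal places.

p̂ = 1072/1548 ≈ 0.6925.
Standard error under H₀: √(0.721×0.279/1548) = 0.0114.
z = (0.6925 − 0.721)/0.0114 = -0.0285/0.0114 = -2.50.

z = -2.50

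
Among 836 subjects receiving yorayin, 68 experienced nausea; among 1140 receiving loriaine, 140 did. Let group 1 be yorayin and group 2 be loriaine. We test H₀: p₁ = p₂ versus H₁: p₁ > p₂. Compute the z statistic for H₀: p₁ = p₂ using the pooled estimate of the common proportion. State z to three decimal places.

z = -2.967

p̂₁ = 68/836 = 0.081340, p̂₂ = 140/1140 = 0.122807.
Pooled p̂ = (68+140)/(836+1140) = 208/1976 = 0.105263.
SE = √(0.0941828 × 0.00207337) = 0.013974.
z = (0.081340 − 0.122807)/0.013974 = -0.041467/0.013974 = -2.967.
p-value = P(Z > -2.967) ≈ 0.9985.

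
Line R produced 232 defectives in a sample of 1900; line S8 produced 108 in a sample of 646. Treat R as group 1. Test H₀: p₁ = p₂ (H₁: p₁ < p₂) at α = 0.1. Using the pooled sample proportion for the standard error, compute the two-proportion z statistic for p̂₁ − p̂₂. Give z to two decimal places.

z = -2.91

p̂₁ = 232/1900 = 0.1221, p̂₂ = 108/646 = 0.1672.
Pooled p̂ = (232+108)/(1900+646) = 340/2546 = 0.1335.
SE = √(0.115709 × 0.0020743) = 0.0155.
z = (0.1221 − 0.1672)/0.0155 = -0.0451/0.0155 = -2.91.
p-value = P(Z < -2.910) ≈ 0.0018. With α = 0.1, reject H₀.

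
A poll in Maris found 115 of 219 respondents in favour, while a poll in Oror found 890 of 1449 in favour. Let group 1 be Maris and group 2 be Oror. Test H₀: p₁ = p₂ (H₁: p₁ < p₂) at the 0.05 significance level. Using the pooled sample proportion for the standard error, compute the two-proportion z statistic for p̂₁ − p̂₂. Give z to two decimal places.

z = -2.51

p̂₁ = 115/219 ≈ 0.5251, p̂₂ = 890/1449 ≈ 0.6142.
Pooled p̂ = (115+890)/(219+1449) = 1005/1668 = 0.6025.
SE = √(0.23949 × 0.00525634) = 0.0355.
z = (0.5251 − 0.6142)/0.0355 = -0.0891/0.0355 = -2.51.
p-value = P(Z < -2.511) ≈ 0.0060, so at α = 0.05 we reject H₀.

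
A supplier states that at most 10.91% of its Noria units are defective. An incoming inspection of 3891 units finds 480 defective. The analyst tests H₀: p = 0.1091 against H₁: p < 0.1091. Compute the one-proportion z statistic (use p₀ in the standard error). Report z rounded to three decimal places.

z = 2.853

p̂ = 480/3891 ≈ 0.1233616.
SE = √(p₀(1−p₀)/n) = √(0.097197/3891) = 0.0049980.
z = (0.1233616 − 0.1091)/0.0049980 = 0.0142616/0.0049980 = 2.853.
p-value = P(Z < 2.853) ≈ 0.9978.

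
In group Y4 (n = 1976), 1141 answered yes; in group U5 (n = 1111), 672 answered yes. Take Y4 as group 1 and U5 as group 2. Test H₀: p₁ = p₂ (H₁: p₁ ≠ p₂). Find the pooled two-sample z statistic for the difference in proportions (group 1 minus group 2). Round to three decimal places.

z = -1.486

p̂₁ = 1141/1976 = 0.57743, p̂₂ = 672/1111 = 0.60486.
Pooled p̂ = (1141+672)/(1976+1111) = 1813/3087 = 0.58730.
SE = √(p̂(1−p̂)(1/n₁+1/n₂)) = √(0.58730·0.41270·0.00140616) = √(0.000340824) = 0.01846.
z = (0.57743 − 0.60486)/0.01846 = -0.02743/0.01846 = -1.486.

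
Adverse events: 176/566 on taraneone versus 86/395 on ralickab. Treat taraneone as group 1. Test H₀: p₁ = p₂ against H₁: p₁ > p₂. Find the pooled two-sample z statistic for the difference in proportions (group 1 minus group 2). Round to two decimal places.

z = 3.19

p̂₁ = 176/566 = 0.31095, p̂₂ = 86/395 = 0.21772.
Pooled p̂ = (176+86)/(566+395) = 262/961 = 0.27263.
SE = √(p̂(1−p̂)(1/n₁+1/n₂)) = √(0.27263·0.72737·0.00429843) = √(0.000852396) = 0.02920.
z = (0.31095 − 0.21772)/0.02920 = 0.09323/0.02920 = 3.19.
p-value = P(Z > 3.193) ≈ 0.0007.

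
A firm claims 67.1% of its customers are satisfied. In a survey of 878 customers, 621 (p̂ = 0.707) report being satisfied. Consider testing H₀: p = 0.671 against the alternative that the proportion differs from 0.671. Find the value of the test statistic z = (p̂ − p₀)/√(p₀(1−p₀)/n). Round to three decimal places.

z = 2.289

p̂ = 621/878 ≈ 0.707289.
Standard error under H₀: √(0.671×0.329/878) = 0.015857.
z = (0.707289 − 0.671)/0.015857 = 0.036289/0.015857 = 2.289.
Two-sided p-value ≈ 2·Φ(−2.289) = 0.0221.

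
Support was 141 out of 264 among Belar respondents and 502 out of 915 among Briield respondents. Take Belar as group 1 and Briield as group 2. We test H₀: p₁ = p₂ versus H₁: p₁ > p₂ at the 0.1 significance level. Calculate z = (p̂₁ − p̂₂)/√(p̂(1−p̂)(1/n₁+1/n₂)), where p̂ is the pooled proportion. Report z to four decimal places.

p̂₁ = 141/264 ≈ 0.534091, p̂₂ = 502/915 ≈ 0.548634.
Pooled p̂ = (141+502)/(264+915) = 643/1179 = 0.545377.
SE = √(p̂(1−p̂)(1/n₁+1/n₂)) = √(0.545377·0.454623·0.00488077) = √(0.00121014) = 0.034787.
z = (0.534091 − 0.548634)/0.034787 = -0.014543/0.034787 = -0.4181.
p-value = P(Z > -0.418) ≈ 0.6620. With α = 0.1, fail to reject H₀.

z = -0.4181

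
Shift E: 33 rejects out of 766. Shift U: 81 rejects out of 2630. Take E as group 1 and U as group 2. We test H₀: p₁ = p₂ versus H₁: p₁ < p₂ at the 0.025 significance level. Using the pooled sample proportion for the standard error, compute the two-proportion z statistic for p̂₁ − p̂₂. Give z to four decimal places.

z = 1.6609

p̂₁ = 33/766 ≈ 0.0430809, p̂₂ = 81/2630 ≈ 0.0307985.
Pooled p̂ = (33+81)/(766+2630) = 114/3396 = 0.0335689.
SE = √(0.032442 × 0.00168571) = 0.0073951.
z = (0.0430809 − 0.0307985)/0.0073951 = 0.0122824/0.0073951 = 1.6609.
p-value = P(Z < 1.661) ≈ 0.9516; since p > α = 0.025, fail to reject H₀.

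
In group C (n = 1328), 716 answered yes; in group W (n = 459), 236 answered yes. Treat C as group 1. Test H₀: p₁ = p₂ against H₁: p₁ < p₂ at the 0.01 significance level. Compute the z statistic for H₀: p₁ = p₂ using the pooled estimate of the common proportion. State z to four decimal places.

z = 0.9253

p̂₁ = 716/1328 = 0.539157, p̂₂ = 236/459 = 0.514161.
Pooled p̂ = (716+236)/(1328+459) = 952/1787 = 0.532736.
SE = √(p̂(1−p̂)(1/n₁+1/n₂)) = √(0.532736·0.467264·0.00293166) = √(0.000729774) = 0.027014.
z = (0.539157 − 0.514161)/0.027014 = 0.024996/0.027014 = 0.9253.
p-value = P(Z < 0.925) ≈ 0.8226, so at α = 0.01 we fail to reject H₀.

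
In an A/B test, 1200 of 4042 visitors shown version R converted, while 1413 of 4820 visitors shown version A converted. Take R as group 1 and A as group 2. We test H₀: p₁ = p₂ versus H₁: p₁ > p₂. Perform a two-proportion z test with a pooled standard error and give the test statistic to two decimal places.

z = 0.38

p̂₁ = 1200/4042 = 0.2969, p̂₂ = 1413/4820 = 0.2932.
Pooled p̂ = (1200+1413)/(4042+4820) = 2613/8862 = 0.2949.
SE = √(p̂(1−p̂)(1/n₁+1/n₂)) = √(0.2949·0.7051·0.000454871) = √(9.45747e-05) = 0.0097.
z = (0.2969 − 0.2932)/0.0097 = 0.0037/0.0097 = 0.38.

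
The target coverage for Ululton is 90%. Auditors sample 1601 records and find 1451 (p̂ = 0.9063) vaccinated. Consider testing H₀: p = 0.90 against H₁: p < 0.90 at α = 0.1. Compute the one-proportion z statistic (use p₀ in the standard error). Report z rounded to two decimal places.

z = 0.84

p̂ = 1451/1601 = 0.9063.
SE = √(p₀(1−p₀)/n) = √(0.09/1601) = 0.0075.
z = (0.9063 − 0.9)/0.0075 = 0.0063/0.0075 = 0.84.
p-value = P(Z < 0.841) ≈ 0.7999. With α = 0.1, fail to reject H₀.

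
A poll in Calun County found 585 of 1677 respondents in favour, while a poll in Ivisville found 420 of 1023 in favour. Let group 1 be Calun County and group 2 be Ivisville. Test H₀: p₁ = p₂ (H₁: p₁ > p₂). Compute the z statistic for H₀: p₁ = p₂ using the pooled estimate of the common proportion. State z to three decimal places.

p̂₁ = 585/1677 = 0.34884, p̂₂ = 420/1023 = 0.41056.
Pooled p̂ = (585+420)/(1677+1023) = 1005/2700 = 0.37222.
SE = √(p̂(1−p̂)(1/n₁+1/n₂)) = √(0.37222·0.62778·0.00157382) = √(0.000367759) = 0.01918.
z = (0.34884 − 0.41056)/0.01918 = -0.06172/0.01918 = -3.218.

z = -3.218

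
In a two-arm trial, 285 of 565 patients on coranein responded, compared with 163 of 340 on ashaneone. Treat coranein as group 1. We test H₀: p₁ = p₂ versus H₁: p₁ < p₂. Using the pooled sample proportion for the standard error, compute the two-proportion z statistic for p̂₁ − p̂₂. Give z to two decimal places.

p̂₁ = 285/565 = 0.5044, p̂₂ = 163/340 = 0.4794.
Pooled p̂ = (285+163)/(565+340) = 448/905 = 0.4950.
SE = √(p̂(1−p̂)(1/n₁+1/n₂)) = √(0.4950·0.5050·0.00471109) = √(0.00117766) = 0.0343.
z = (0.5044 − 0.4794)/0.0343 = 0.0250/0.0343 = 0.73.
p-value = P(Z < 0.729) ≈ 0.7670.

z = 0.73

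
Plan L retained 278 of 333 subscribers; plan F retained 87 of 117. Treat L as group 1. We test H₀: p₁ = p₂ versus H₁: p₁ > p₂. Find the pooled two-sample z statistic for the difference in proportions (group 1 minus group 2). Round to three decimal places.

z = 2.169

p̂₁ = 278/333 = 0.83483, p̂₂ = 87/117 = 0.74359.
Pooled p̂ = (278+87)/(333+117) = 365/450 = 0.81111.
SE = √(p̂(1−p̂)(1/n₁+1/n₂)) = √(0.81111·0.18889·0.01155) = √(0.00176958) = 0.04207.
z = (0.83483 − 0.74359)/0.04207 = 0.09124/0.04207 = 2.169.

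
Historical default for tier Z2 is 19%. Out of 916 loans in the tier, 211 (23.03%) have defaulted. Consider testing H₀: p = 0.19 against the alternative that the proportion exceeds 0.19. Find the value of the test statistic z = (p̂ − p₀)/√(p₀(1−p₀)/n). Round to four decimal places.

z = 3.1129

p̂ = 211/916 ≈ 0.230349.
Standard error under H₀: √(0.19×0.81/916) = 0.012962.
z = (0.230349 − 0.19)/0.012962 = 0.040349/0.012962 = 3.1129.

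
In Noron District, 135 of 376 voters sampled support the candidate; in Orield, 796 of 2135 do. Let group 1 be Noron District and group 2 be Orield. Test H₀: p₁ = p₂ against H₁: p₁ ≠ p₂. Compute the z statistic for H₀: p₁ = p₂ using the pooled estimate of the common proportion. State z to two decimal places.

p̂₁ = 135/376 ≈ 0.3590, p̂₂ = 796/2135 ≈ 0.3728.
Pooled p̂ = (135+796)/(376+2135) = 931/2511 = 0.3708.
SE = √(p̂(1−p̂)(1/n₁+1/n₂)) = √(0.3708·0.6292·0.00312796) = √(0.00072975) = 0.0270.
z = (0.3590 − 0.3728)/0.0270 = -0.0138/0.0270 = -0.51.

z = -0.51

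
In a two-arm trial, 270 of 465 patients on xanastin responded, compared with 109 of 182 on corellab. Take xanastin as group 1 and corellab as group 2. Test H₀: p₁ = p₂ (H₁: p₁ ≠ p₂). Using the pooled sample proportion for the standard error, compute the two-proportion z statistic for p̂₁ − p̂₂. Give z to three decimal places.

p̂₁ = 270/465 ≈ 0.58065, p̂₂ = 109/182 ≈ 0.59890.
Pooled p̂ = (270+109)/(465+182) = 379/647 = 0.58578.
SE = √(p̂(1−p̂)(1/n₁+1/n₂)) = √(0.58578·0.41422·0.00764504) = √(0.00185501) = 0.04307.
z = (0.58065 − 0.59890)/0.04307 = -0.01825/0.04307 = -0.424.

z = -0.424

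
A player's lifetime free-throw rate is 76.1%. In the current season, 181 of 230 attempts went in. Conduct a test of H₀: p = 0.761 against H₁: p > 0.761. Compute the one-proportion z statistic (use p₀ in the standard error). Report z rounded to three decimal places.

z = 0.923

p̂ = 181/230 ≈ 0.78696.
Standard error under H₀: √(0.761×0.239/230) = 0.02812.
z = (0.78696 − 0.761)/0.02812 = 0.02596/0.02812 = 0.923.
p-value = P(Z > 0.923) ≈ 0.1780.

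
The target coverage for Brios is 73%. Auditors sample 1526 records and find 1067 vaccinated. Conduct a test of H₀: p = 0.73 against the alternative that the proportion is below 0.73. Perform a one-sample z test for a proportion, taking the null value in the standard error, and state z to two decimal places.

z = -2.71

p̂ = 1067/1526 = 0.69921.
SE = √(p₀(1−p₀)/n) = √(0.1971/1526) = 0.01136.
z = (0.69921 − 0.73)/0.01136 = -0.03079/0.01136 = -2.71.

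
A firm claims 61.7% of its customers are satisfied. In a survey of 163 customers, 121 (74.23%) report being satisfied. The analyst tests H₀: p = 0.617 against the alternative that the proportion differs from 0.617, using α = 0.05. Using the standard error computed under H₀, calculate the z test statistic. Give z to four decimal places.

z = 3.2916

p̂ = 121/163 = 0.742331.
Under H₀, SE = √(0.617·0.383/163) = √(0.00144976) = 0.038076.
z = (0.742331 − 0.617)/0.038076 = 0.125331/0.038076 = 3.2916.
Two-sided p-value ≈ 2·Φ(−3.292) = 0.0010, so at α = 0.05 we reject H₀.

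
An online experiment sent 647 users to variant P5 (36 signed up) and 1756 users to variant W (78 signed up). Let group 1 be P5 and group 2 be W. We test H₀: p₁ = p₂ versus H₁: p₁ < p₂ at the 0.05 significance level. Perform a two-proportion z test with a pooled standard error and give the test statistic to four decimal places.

z = 1.1479

p̂₁ = 36/647 = 0.0556414, p̂₂ = 78/1756 = 0.0444191.
Pooled p̂ = (36+78)/(647+1756) = 114/2403 = 0.0474407.
SE = √(p̂(1−p̂)(1/n₁+1/n₂)) = √(0.0474407·0.9525593·0.00211507) = √(9.55802e-05) = 0.0097765.
z = (0.0556414 − 0.0444191)/0.0097765 = 0.0112223/0.0097765 = 1.1479.
p-value = P(Z < 1.148) ≈ 0.8745, so at α = 0.05 we fail to reject H₀.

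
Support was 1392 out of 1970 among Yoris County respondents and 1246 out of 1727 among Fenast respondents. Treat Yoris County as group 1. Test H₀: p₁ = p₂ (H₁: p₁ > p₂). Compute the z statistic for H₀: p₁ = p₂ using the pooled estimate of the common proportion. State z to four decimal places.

p̂₁ = 1392/1970 ≈ 0.706599, p̂₂ = 1246/1727 ≈ 0.721482.
Pooled p̂ = (1392+1246)/(1970+1727) = 2638/3697 = 0.713552.
SE = √(0.204396 × 0.00108665) = 0.014903.
z = (0.706599 − 0.721482)/0.014903 = -0.014883/0.014903 = -0.9987.

z = -0.9987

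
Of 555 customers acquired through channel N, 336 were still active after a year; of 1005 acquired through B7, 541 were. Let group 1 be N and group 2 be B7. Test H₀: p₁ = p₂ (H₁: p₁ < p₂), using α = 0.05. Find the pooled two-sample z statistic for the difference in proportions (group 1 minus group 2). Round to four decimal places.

p̂₁ = 336/555 ≈ 0.605405, p̂₂ = 541/1005 ≈ 0.538308.
Pooled p̂ = (336+541)/(555+1005) = 877/1560 = 0.562179.
SE = √(p̂(1−p̂)(1/n₁+1/n₂)) = √(0.562179·0.437821·0.00279683) = √(0.000688393) = 0.026237.
z = (0.605405 − 0.538308)/0.026237 = 0.067097/0.026237 = 2.5573.
p-value = P(Z < 2.557) ≈ 0.9947, so at α = 0.05 we fail to reject H₀.

z = 2.5573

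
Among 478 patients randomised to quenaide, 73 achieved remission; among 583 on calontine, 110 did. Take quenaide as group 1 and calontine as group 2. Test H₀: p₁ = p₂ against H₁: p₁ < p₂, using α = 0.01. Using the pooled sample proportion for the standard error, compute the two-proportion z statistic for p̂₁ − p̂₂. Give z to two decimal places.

z = -1.54

p̂₁ = 73/478 ≈ 0.15272, p̂₂ = 110/583 ≈ 0.18868.
Pooled p̂ = (73+110)/(478+583) = 183/1061 = 0.17248.
SE = √(p̂(1−p̂)(1/n₁+1/n₂)) = √(0.17248·0.82752·0.00380732) = √(0.000543418) = 0.02331.
z = (0.15272 − 0.18868)/0.02331 = -0.03596/0.02331 = -1.54.
p-value = P(Z < -1.543) ≈ 0.0615; since p > α = 0.01, fail to reject H₀.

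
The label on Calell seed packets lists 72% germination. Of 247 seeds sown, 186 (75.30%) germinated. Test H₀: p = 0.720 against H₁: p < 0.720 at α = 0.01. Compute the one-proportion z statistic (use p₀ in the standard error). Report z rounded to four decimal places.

p̂ = 186/247 ≈ 0.753036.
Standard error under H₀: √(0.72×0.28/247) = 0.028569.
z = (0.753036 − 0.72)/0.028569 = 0.033036/0.028569 = 1.1564.
p-value = P(Z < 1.156) ≈ 0.8762; since p > α = 0.01, fail to reject H₀.

z = 1.1564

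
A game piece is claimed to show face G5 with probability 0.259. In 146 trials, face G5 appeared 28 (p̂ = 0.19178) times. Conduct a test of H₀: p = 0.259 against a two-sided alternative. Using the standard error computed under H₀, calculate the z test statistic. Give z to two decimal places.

p̂ = 28/146 ≈ 0.1918.
SE = √(p₀(1−p₀)/n) = √(0.19192/146) = 0.0363.
z = (0.1918 − 0.259)/0.0363 = -0.0672/0.0363 = -1.85.
p-value = 2·P(Z > 1.854) ≈ 0.0637.

z = -1.85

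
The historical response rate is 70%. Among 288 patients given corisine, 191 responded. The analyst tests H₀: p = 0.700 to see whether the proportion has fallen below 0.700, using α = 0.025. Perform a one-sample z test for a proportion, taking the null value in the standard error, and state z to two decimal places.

p̂ = 191/288 ≈ 0.6632.
Under H₀, SE = √(0.7·0.3/288) = √(0.000729167) = 0.0270.
z = (0.6632 − 0.7)/0.0270 = -0.0368/0.0270 = -1.36.
p-value = P(Z < -1.363) ≈ 0.0864. With α = 0.025, fail to reject H₀.

z = -1.36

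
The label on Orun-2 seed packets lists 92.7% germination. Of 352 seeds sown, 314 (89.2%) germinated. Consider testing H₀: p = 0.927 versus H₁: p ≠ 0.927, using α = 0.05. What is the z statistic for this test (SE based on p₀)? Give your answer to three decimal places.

z = -2.521

p̂ = 314/352 ≈ 0.892045.
SE = √(p₀(1−p₀)/n) = √(0.067671/352) = 0.013865.
z = (0.892045 − 0.927)/0.013865 = -0.034955/0.013865 = -2.521.
p-value = 2·P(Z > 2.521) ≈ 0.0117. With α = 0.05, reject H₀.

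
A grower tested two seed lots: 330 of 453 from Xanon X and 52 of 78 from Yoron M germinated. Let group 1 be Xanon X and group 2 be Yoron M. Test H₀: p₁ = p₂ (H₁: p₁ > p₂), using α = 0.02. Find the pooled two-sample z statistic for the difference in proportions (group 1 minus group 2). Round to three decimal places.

z = 1.122

p̂₁ = 330/453 = 0.72848, p̂₂ = 52/78 = 0.66667.
Pooled p̂ = (330+52)/(453+78) = 382/531 = 0.71940.
SE = √(p̂(1−p̂)(1/n₁+1/n₂)) = √(0.71940·0.28060·0.015028) = √(0.00303363) = 0.05508.
z = (0.72848 − 0.66667)/0.05508 = 0.06181/0.05508 = 1.122.
p-value = P(Z > 1.122) ≈ 0.1309; since p > α = 0.02, fail to reject H₀.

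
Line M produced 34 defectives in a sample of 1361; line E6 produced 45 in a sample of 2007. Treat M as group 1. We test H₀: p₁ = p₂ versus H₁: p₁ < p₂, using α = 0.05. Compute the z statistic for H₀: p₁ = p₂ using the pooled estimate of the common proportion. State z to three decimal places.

p̂₁ = 34/1361 ≈ 0.02498, p̂₂ = 45/2007 ≈ 0.02242.
Pooled p̂ = (34+45)/(1361+2007) = 79/3368 = 0.02346.
SE = √(p̂(1−p̂)(1/n₁+1/n₂)) = √(0.02346·0.97654·0.00123301) = √(2.82432e-05) = 0.00531.
z = (0.02498 − 0.02242)/0.00531 = 0.00256/0.00531 = 0.482.
p-value = P(Z < 0.482) ≈ 0.6850, so at α = 0.05 we fail to reject H₀.

z = 0.482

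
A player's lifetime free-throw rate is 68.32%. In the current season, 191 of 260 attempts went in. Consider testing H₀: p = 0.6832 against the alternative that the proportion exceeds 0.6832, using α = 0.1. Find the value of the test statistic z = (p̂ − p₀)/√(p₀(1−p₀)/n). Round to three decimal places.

z = 1.782

p̂ = 191/260 = 0.73462.
Under H₀, SE = √(0.6832·0.3168/260) = √(0.000832453) = 0.02885.
z = (0.73462 − 0.6832)/0.02885 = 0.05142/0.02885 = 1.782.
p-value = P(Z > 1.782) ≈ 0.0374; since p < α = 0.1, reject H₀.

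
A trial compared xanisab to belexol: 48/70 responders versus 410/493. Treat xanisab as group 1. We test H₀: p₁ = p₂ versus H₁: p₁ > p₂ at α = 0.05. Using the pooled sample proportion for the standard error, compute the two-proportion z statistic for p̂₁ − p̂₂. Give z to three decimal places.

p̂₁ = 48/70 ≈ 0.68571, p̂₂ = 410/493 ≈ 0.83164.
Pooled p̂ = (48+410)/(70+493) = 458/563 = 0.81350.
SE = √(p̂(1−p̂)(1/n₁+1/n₂)) = √(0.81350·0.18650·0.0163141) = √(0.00247515) = 0.04975.
z = (0.68571 − 0.83164)/0.04975 = -0.14593/0.04975 = -2.933.
p-value = P(Z > -2.933) ≈ 0.9983, so at α = 0.05 we fail to reject H₀.

z = -2.933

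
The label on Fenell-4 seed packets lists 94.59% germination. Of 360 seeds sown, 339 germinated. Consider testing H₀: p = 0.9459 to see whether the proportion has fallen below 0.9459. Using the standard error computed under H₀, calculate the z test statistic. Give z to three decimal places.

z = -0.355

p̂ = 339/360 = 0.94167.
Under H₀, SE = √(0.9459·0.0541/360) = √(0.000142148) = 0.01192.
z = (0.94167 − 0.9459)/0.01192 = -0.00423/0.01192 = -0.355.
p-value = P(Z < -0.355) ≈ 0.3613.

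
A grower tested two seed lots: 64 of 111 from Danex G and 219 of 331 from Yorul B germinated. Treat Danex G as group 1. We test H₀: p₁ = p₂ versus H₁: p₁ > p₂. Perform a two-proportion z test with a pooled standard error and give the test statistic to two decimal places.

z = -1.62

p̂₁ = 64/111 ≈ 0.5766, p̂₂ = 219/331 ≈ 0.6616.
Pooled p̂ = (64+219)/(111+331) = 283/442 = 0.6403.
SE = √(0.230324 × 0.0120302) = 0.0526.
z = (0.5766 − 0.6616)/0.0526 = -0.0850/0.0526 = -1.62.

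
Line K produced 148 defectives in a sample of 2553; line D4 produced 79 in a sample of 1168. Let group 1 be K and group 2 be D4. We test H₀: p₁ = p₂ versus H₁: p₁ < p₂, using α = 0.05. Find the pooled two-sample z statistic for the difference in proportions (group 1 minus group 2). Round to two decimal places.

z = -1.14

p̂₁ = 148/2553 ≈ 0.05797, p̂₂ = 79/1168 ≈ 0.06764.
Pooled p̂ = (148+79)/(2553+1168) = 227/3721 = 0.06101.
SE = √(0.0572835 × 0.00124786) = 0.00845.
z = (0.05797 − 0.06764)/0.00845 = -0.00967/0.00845 = -1.14.
p-value = P(Z < -1.143) ≈ 0.1265. With α = 0.05, fail to reject H₀.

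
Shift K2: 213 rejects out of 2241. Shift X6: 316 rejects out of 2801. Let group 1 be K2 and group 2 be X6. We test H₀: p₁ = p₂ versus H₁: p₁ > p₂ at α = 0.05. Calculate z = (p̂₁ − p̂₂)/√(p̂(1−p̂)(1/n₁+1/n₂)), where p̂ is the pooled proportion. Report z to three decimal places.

p̂₁ = 213/2241 = 0.095047, p̂₂ = 316/2801 = 0.112817.
Pooled p̂ = (213+316)/(2241+2801) = 529/5042 = 0.104919.
SE = √(0.0939108 × 0.000803245) = 0.008685.
z = (0.095047 − 0.112817)/0.008685 = -0.017770/0.008685 = -2.046.
p-value = P(Z > -2.046) ≈ 0.9796, so at α = 0.05 we fail to reject H₀.

z = -2.046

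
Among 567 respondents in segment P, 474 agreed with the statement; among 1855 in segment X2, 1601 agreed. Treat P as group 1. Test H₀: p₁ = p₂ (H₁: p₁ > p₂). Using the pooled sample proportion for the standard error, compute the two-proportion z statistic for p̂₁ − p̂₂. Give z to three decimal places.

z = -1.612

p̂₁ = 474/567 = 0.83598, p̂₂ = 1601/1855 = 0.86307.
Pooled p̂ = (474+1601)/(567+1855) = 2075/2422 = 0.85673.
SE = √(p̂(1−p̂)(1/n₁+1/n₂)) = √(0.85673·0.14327·0.00230275) = √(0.000282648) = 0.01681.
z = (0.83598 − 0.86307)/0.01681 = -0.02709/0.01681 = -1.612.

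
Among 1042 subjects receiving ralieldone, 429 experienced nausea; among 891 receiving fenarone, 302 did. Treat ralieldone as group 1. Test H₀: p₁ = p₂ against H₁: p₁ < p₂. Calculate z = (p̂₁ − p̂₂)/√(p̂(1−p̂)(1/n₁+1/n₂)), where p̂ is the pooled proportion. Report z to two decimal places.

z = 3.29

p̂₁ = 429/1042 ≈ 0.4117, p̂₂ = 302/891 ≈ 0.3389.
Pooled p̂ = (429+302)/(1042+891) = 731/1933 = 0.3782.
SE = √(0.235157 × 0.00208203) = 0.0221.
z = (0.4117 − 0.3389)/0.0221 = 0.0728/0.0221 = 3.29.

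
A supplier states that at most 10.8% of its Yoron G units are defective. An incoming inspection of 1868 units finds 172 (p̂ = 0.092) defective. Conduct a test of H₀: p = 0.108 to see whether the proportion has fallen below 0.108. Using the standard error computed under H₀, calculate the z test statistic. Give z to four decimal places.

z = -2.2173

p̂ = 172/1868 = 0.0920771.
Under H₀, SE = √(0.108·0.892/1868) = √(5.15717e-05) = 0.0071813.
z = (0.0920771 − 0.108)/0.0071813 = -0.0159229/0.0071813 = -2.2173.
p-value = P(Z < -2.217) ≈ 0.0133.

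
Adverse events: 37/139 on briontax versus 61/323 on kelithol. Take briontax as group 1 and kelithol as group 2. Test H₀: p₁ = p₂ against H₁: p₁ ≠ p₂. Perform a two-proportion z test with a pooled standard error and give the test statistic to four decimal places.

p̂₁ = 37/139 = 0.266187, p̂₂ = 61/323 = 0.188854.
Pooled p̂ = (37+61)/(139+323) = 98/462 = 0.212121.
SE = √(p̂(1−p̂)(1/n₁+1/n₂)) = √(0.212121·0.787879·0.0102902) = √(0.00171976) = 0.041470.
z = (0.266187 − 0.188854)/0.041470 = 0.077333/0.041470 = 1.8648.
p-value = 2·P(Z > 1.865) ≈ 0.0622.

z = 1.8648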